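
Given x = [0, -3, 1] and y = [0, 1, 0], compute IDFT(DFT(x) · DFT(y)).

(x ⊛ y)[n] = Σ(m=0 to 2) x[m] · y[(n-m) mod 3]

Computing each output sample:
(x ⊛ y)[0] = 1
(x ⊛ y)[1] = 0
(x ⊛ y)[2] = -3

x ⊛ y = [1, 0, -3]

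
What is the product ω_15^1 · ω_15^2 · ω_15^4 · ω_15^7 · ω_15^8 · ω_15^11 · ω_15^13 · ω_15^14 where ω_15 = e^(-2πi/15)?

The primitive 15th roots of unity are ω_15^k for k coprime to 15: k ∈ {1, 2, 4, 7, 8, 11, 13, 14}
Their product equals the constant term of the cyclotomic polynomial Φ_15(x) up to sign.
For n ≥ 3, the product of all primitive nth roots of unity is 1. (For n=1 it is 1; for n=2 it is -1.)

1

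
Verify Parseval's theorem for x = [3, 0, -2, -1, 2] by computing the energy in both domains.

Time domain:
Σ|x[n]|² = |3|² + |0|² + |-2|² + |-1|² + |2|² = 18.0000

Frequency domain:
(1/5)Σ|X[k]|² = (1/5)(|2|² + |6.0451+2.4899i|² + |0.4549+0.2245i|² + |0.4549-0.2245i|² + |6.0451-2.4899i|²) = (1/5)·90.0000 = 18.0000

Both sides agree, confirming Parseval's theorem.

Σ|x[n]|² = (1/N)Σ|X[k]|² = 18.0000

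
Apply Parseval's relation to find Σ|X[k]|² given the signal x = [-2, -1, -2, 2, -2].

Parseval: Σ|x[n]|² = (1/N)Σ|X[k]|², so Σ|X[k]|² = N·Σ|x[n]|² = 5·17.0000

Σ|X[k]|² = N·Σ|x[n]|² = 5·17.0000 = 85.0000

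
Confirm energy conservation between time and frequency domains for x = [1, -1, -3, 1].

Time domain:
Σ|x[n]|² = |1|² + |-1|² + |-3|² + |1|² = 12.0000

Frequency domain:
(1/4)Σ|X[k]|² = (1/4)(|-2|² + |4+2i|² + |-2|² + |4-2i|²) = (1/4)·48.0000 = 12.0000

Both sides agree, confirming Parseval's theorem.

Σ|x[n]|² = (1/N)Σ|X[k]|² = 12.0000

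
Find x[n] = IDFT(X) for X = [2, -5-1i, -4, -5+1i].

x[n] = (1/4) Σ(k=0 to 3) X[k] · e^(2πikn/4)

Computing each x[n]:
x[0] = -3
x[1] = 2
x[2] = 2
x[3] = 1

x = [-3, 2, 2, 1]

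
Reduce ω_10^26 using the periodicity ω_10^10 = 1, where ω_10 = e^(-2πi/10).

Since ω_10^10 = 1, powers reduce modulo 10.
26 mod 10 = 6
So ω_10^26 = ω_10^6 = e^(-2πi·6/10)

ω_10^26 = ω_10^6 = -0.8090+0.5878i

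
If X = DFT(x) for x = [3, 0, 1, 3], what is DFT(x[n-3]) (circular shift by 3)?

Time shift by 3: X_shifted[k] = ω_4^(3k) · X[k]
Shifted x = [0, 1, 3, 3]

DFT(x[n-3]) = [7, -3+2i, -1, -3-2i]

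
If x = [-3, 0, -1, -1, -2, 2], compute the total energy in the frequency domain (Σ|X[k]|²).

Parseval: Σ|x[n]|² = (1/N)Σ|X[k]|², so Σ|X[k]|² = N·Σ|x[n]|² = 6·19.0000

Σ|X[k]|² = N·Σ|x[n]|² = 6·19.0000 = 114.0000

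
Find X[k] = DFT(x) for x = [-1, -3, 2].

X[k] = Σ(n=0 to 2) x[n] · ω_3^(nk)
where ω_3 = e^(-2πi/3)

Computing each X[k]:
X[0] = -2
X[1] = -0.5000+4.3301i
X[2] = -0.5000-4.3301i

X = [-2, -0.5000+4.3301i, -0.5000-4.3301i]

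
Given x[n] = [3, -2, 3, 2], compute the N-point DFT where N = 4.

X[k] = Σ(n=0 to 3) x[n] · ω_4^(nk)
where ω_4 = e^(-2πi/4)

Computing each X[k]:
X[0] = 6
X[1] = 4i
X[2] = 6
X[3] = -4i

X = [6, 4i, 6, -4i]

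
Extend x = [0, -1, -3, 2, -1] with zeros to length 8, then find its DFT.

Original 5-point DFT: [-3, 0.1910+2.9389i, 1.3090-4.7553i, 1.3090+4.7553i, 0.1910-2.9389i]
Zero-padded 8-point DFT provides frequency interpolation.

DFT_8([x, 0, ...]) = [-3, -1.1213+2.2929i, 2+3i, 3.1213-3.7071i, -5, 3.1213+3.7071i, 2-3i, -1.1213-2.2929i]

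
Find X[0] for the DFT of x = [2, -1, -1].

X[0] = Σ(n=0 to 2) x[n] · ω_3^0 = Σ x[n]
= (2) + (-1) + (-1)

X[0] = 0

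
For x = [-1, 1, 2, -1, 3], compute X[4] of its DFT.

X[4] = Σ(n=0 to 4) x[n] · ω_5^(4n) where ω_5 = e^(-2πi/5)
= (-1)·ω_5^0 + (1)·ω_5^4 + (2)·ω_5^8 + (-1)·ω_5^12 + (3)·ω_5^16

X[4] = -0.5729-0.1388i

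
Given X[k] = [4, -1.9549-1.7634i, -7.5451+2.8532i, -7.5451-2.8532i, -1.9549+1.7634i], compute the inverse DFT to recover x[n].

x[n] = (1/5) Σ(k=0 to 4) X[k] · e^(2πikn/5)

Computing each x[n]:
x[0] = -3
x[1] = 3
x[2] = 2
x[3] = -1
x[4] = 3

x = [-3, 3, 2, -1, 3]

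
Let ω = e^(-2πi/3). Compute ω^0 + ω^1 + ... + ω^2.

Sum of all nth roots of unity equals 0 for n > 1 (geometric series with r ≠ 1).

0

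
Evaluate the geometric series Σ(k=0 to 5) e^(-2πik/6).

Sum of all nth roots of unity equals 0 for n > 1 (geometric series with r ≠ 1).

0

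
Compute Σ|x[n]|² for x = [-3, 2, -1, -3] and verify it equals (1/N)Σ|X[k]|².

Time domain:
Σ|x[n]|² = |-3|² + |2|² + |-1|² + |-3|² = 23.0000

Frequency domain:
(1/4)Σ|X[k]|² = (1/4)(|-5|² + |-2-5i|² + |-3|² + |-2+5i|²) = (1/4)·92.0000 = 23.0000

Both sides agree, confirming Parseval's theorem.

Σ|x[n]|² = (1/N)Σ|X[k]|² = 23.0000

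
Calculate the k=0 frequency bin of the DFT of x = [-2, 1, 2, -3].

X[0] = Σ(n=0 to 3) x[n] · ω_4^0 = Σ x[n]
= (-2) + (1) + (2) + (-3)

X[0] = -2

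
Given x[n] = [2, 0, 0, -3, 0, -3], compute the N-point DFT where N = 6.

X[k] = Σ(n=0 to 5) x[n] · ω_6^(nk)
where ω_6 = e^(-2πi/6)

Computing each X[k]:
X[0] = -4
X[1] = 3.5000-2.5981i
X[2] = 0.5000-2.5981i
X[3] = 8
X[4] = 0.5000+2.5981i
X[5] = 3.5000+2.5981i

X = [-4, 3.5000-2.5981i, 0.5000-2.5981i, 8, 0.5000+2.5981i, 3.5000+2.5981i]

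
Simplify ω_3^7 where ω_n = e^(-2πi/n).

Since ω_3^3 = 1, powers reduce modulo 3.
7 mod 3 = 1
So ω_3^7 = ω_3^1 = e^(-2πi·1/3)

ω_3^7 = ω_3^1 = -0.5000-0.8660i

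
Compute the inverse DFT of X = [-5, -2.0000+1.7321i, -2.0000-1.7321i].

x[n] = (1/3) Σ(k=0 to 2) X[k] · e^(2πikn/3)

Computing each x[n]:
x[0] = -3
x[1] = -2
x[2] = 0

x = [-3, -2, 0]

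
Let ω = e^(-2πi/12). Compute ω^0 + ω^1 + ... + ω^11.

Sum of all nth roots of unity equals 0 for n > 1 (geometric series with r ≠ 1).

0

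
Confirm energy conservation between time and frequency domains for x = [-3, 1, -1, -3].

Time domain:
Σ|x[n]|² = |-3|² + |1|² + |-1|² + |-3|² = 20.0000

Frequency domain:
(1/4)Σ|X[k]|² = (1/4)(|-6|² + |-2-4i|² + |-2|² + |-2+4i|²) = (1/4)·80.0000 = 20.0000

Both sides agree, confirming Parseval's theorem.

Σ|x[n]|² = (1/N)Σ|X[k]|² = 20.0000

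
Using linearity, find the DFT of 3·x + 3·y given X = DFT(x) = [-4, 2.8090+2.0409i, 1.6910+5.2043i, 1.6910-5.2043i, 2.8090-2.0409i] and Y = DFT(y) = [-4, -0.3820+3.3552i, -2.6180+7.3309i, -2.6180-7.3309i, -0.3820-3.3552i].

By linearity: DFT(3x + 3y) = 3·DFT(x) + 3·DFT(y)
= 3·[-4, 2.8090+2.0409i, 1.6910+5.2043i, 1.6910-5.2043i, 2.8090-2.0409i] + 3·[-4, -0.3820+3.3552i, -2.6180+7.3309i, -2.6180-7.3309i, -0.3820-3.3552i]

Computing element-wise:
Z[0] = 3·(-4) + 3·(-4) = -24
Z[1] = 3·(2.8090+2.0409i) + 3·(-0.3820+3.3552i) = 7.2810+16.1883i
Z[2] = 3·(1.6910+5.2043i) + 3·(-2.6180+7.3309i) = -2.7810+37.6056i
Z[3] = 3·(1.6910-5.2043i) + 3·(-2.6180-7.3309i) = -2.7810-37.6056i
Z[4] = 3·(2.8090-2.0409i) + 3·(-0.3820-3.3552i) = 7.2810-16.1883i

DFT(3x + 3y) = 3·X + 3·Y = [-24, 7.2810+16.1883i, -2.7810+37.6056i, -2.7810-37.6056i, 7.2810-16.1883i]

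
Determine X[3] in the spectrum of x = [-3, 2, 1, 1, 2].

X[3] = Σ(n=0 to 4) x[n] · ω_5^(3n) where ω_5 = e^(-2πi/5)
= (-3)·ω_5^0 + (2)·ω_5^3 + (1)·ω_5^6 + (1)·ω_5^9 + (2)·ω_5^12

X[3] = -5.6180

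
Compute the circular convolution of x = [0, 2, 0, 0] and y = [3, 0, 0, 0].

(x ⊛ y)[n] = Σ(m=0 to 3) x[m] · y[(n-m) mod 4]

Computing each output sample:
(x ⊛ y)[0] = 0
(x ⊛ y)[1] = 6
(x ⊛ y)[2] = 0
(x ⊛ y)[3] = 0

x ⊛ y = [0, 6, 0, 0]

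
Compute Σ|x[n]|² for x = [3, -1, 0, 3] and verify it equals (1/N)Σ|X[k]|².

Time domain:
Σ|x[n]|² = |3|² + |-1|² + |0|² + |3|² = 19.0000

Frequency domain:
(1/4)Σ|X[k]|² = (1/4)(|5|² + |3+4i|² + |1|² + |3-4i|²) = (1/4)·76.0000 = 19.0000

Both sides agree, confirming Parseval's theorem.

Σ|x[n]|² = (1/N)Σ|X[k]|² = 19.0000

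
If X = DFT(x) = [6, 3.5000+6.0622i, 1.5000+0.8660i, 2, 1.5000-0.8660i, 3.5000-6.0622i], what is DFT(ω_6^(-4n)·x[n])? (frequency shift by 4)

Modulation property: DFT(ω_6^(-4n)·x[n]) = X[(k-4) mod 6], so circularly shift X by 4 positions.

X[k-4] = [1.5000+0.8660i, 2, 1.5000-0.8660i, 3.5000-6.0622i, 6, 3.5000+6.0622i]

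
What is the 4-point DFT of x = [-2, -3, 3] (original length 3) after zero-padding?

Original 3-point DFT: [-2, -2.0000+5.1962i, -2.0000-5.1962i]
Zero-padded 4-point DFT provides frequency interpolation.

DFT_4([x, 0, ...]) = [-2, -5+3i, 4, -5-3i]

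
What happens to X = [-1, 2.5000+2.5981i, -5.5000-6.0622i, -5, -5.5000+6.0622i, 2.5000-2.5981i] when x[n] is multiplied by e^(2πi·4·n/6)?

Modulation property: DFT(ω_6^(-4n)·x[n]) = X[(k-4) mod 6], so circularly shift X by 4 positions.

X[k-4] = [-5.5000-6.0622i, -5, -5.5000+6.0622i, 2.5000-2.5981i, -1, 2.5000+2.5981i]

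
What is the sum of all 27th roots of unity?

Sum of all nth roots of unity equals 0 for n > 1 (geometric series with r ≠ 1).

0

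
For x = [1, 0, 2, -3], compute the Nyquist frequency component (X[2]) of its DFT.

X[2] = Σ(n=0 to 3) x[n] · ω_4^(2n) where ω_4 = e^(-2πi/4)
= (1)·ω_4^0 + (0)·ω_4^2 + (2)·ω_4^4 + (-3)·ω_4^6

X[2] = 6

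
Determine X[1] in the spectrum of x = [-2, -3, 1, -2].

X[1] = Σ(n=0 to 3) x[n] · ω_4^(1n) where ω_4 = e^(-2πi/4)
= (-2)·ω_4^0 + (-3)·ω_4^1 + (1)·ω_4^2 + (-2)·ω_4^3

X[1] = -3+1i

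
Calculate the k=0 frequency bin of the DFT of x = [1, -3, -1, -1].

X[0] = Σ(n=0 to 3) x[n] · ω_4^0 = Σ x[n]
= (1) + (-3) + (-1) + (-1)

X[0] = -4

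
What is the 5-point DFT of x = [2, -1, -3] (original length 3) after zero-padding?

Original 3-point DFT: [-2, 4.0000-1.7321i, 4.0000+1.7321i]
Zero-padded 5-point DFT provides frequency interpolation.

DFT_5([x, 0, ...]) = [-2, 4.1180+2.7144i, 1.8820-2.2654i, 1.8820+2.2654i, 4.1180-2.7144i]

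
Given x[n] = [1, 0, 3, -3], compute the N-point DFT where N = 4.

X[k] = Σ(n=0 to 3) x[n] · ω_4^(nk)
where ω_4 = e^(-2πi/4)

Computing each X[k]:
X[0] = 1
X[1] = -2-3i
X[2] = 7
X[3] = -2+3i

X = [1, -2-3i, 7, -2+3i]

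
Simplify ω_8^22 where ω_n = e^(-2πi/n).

Since ω_8^8 = 1, powers reduce modulo 8.
22 mod 8 = 6
So ω_8^22 = ω_8^6 = e^(-2πi·6/8)

ω_8^22 = ω_8^6 = 1i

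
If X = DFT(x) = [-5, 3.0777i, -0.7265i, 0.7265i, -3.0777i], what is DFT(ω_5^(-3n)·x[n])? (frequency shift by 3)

Modulation property: DFT(ω_5^(-3n)·x[n]) = X[(k-3) mod 5], so circularly shift X by 3 positions.

X[k-3] = [-0.7265i, 0.7265i, -3.0777i, -5, 3.0777i]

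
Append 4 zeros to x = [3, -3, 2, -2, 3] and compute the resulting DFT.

Original 5-point DFT: [3, 3.0000+3.3552i, 3.0000+7.3309i, 3.0000-7.3309i, 3.0000-3.3552i]
Zero-padded 9-point DFT provides frequency interpolation.

DFT_9([x, 0, ...]) = [3, -0.7699+0.6647i, 3.8978+2.4667i, 1.7321i, 8.8721+6.9981i, 8.8721-6.9981i, -1.7321i, 3.8978-2.4667i, -0.7699-0.6647i]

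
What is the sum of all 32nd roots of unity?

Sum of all nth roots of unity equals 0 for n > 1 (geometric series with r ≠ 1).

0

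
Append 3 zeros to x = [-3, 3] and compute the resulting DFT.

Original 2-point DFT: [0, -6]
Zero-padded 5-point DFT provides frequency interpolation.

DFT_5([x, 0, ...]) = [0, -2.0729-2.8532i, -5.4271-1.7634i, -5.4271+1.7634i, -2.0729+2.8532i]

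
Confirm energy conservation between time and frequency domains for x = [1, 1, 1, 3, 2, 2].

Time domain:
Σ|x[n]|² = |1|² + |1|² + |1|² + |3|² + |2|² + |2|² = 20.0000

Frequency domain:
(1/6)Σ|X[k]|² = (1/6)(|10|² + |-2.0000+1.7321i|² + |1|² + |-2|² + |1|² + |-2.0000-1.7321i|²) = (1/6)·120.0000 = 20.0000

Both sides agree, confirming Parseval's theorem.

Σ|x[n]|² = (1/N)Σ|X[k]|² = 20.0000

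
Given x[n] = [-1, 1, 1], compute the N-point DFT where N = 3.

X[k] = Σ(n=0 to 2) x[n] · ω_3^(nk)
where ω_3 = e^(-2πi/3)

Computing each X[k]:
X[0] = 1
X[1] = -2
X[2] = -2

X = [1, -2, -2]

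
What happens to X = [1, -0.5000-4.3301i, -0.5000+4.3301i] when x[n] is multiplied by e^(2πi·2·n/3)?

Modulation property: DFT(ω_3^(-2n)·x[n]) = X[(k-2) mod 3], so circularly shift X by 2 positions.

X[k-2] = [-0.5000-4.3301i, -0.5000+4.3301i, 1]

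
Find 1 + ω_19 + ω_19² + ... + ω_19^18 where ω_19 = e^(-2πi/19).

Sum of all nth roots of unity equals 0 for n > 1 (geometric series with r ≠ 1).

0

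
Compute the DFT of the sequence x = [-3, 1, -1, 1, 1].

X[k] = Σ(n=0 to 4) x[n] · ω_5^(nk)
where ω_5 = e^(-2πi/5)

Computing each X[k]:
X[0] = -1
X[1] = -2.3820+1.1756i
X[2] = -4.6180-1.9021i
X[3] = -4.6180+1.9021i
X[4] = -2.3820-1.1756i

X = [-1, -2.3820+1.1756i, -4.6180-1.9021i, -4.6180+1.9021i, -2.3820-1.1756i]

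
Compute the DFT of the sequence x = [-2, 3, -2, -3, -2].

X[k] = Σ(n=0 to 4) x[n] · ω_5^(nk)
where ω_5 = e^(-2πi/5)

Computing each X[k]:
X[0] = -6
X[1] = 2.3541-5.3431i
X[2] = -4.3541-1.9879i
X[3] = -4.3541+1.9879i
X[4] = 2.3541+5.3431i

X = [-6, 2.3541-5.3431i, -4.3541-1.9879i, -4.3541+1.9879i, 2.3541+5.3431i]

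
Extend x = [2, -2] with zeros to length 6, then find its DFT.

Original 2-point DFT: [0, 4]
Zero-padded 6-point DFT provides frequency interpolation.

DFT_6([x, 0, ...]) = [0, 1.0000+1.7321i, 3.0000+1.7321i, 4, 3.0000-1.7321i, 1.0000-1.7321i]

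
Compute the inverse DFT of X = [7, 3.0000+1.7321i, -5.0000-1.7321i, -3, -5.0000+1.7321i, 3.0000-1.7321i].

x[n] = (1/6) Σ(k=0 to 5) X[k] · e^(2πikn/6)

Computing each x[n]:
x[0] = 0
x[1] = 3
x[2] = 0
x[3] = -1
x[4] = 2
x[5] = 3

x = [0, 3, 0, -1, 2, 3]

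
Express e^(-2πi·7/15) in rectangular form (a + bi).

ω_15^7 = e^(-2πi·7/15)
= cos(-2π·7/15) + i·sin(-2π·7/15)
= cos(-14π/15) + i·sin(-14π/15)

ω_15^7 = cos(-14π/15) + i·sin(-14π/15) = -0.9781-0.2079i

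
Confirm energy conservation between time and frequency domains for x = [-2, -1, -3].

Time domain:
Σ|x[n]|² = |-2|² + |-1|² + |-3|² = 14.0000

Frequency domain:
(1/3)Σ|X[k]|² = (1/3)(|-6|² + |-1.7321i|² + |1.7321i|²) = (1/3)·42.0000 = 14.0000

Both sides agree, confirming Parseval's theorem.

Σ|x[n]|² = (1/N)Σ|X[k]|² = 14.0000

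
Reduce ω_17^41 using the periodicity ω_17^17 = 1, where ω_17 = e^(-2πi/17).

Since ω_17^17 = 1, powers reduce modulo 17.
41 mod 17 = 7
So ω_17^41 = ω_17^7 = e^(-2πi·7/17)

ω_17^41 = ω_17^7 = -0.8502-0.5264i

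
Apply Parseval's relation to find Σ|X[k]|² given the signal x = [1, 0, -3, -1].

Parseval: Σ|x[n]|² = (1/N)Σ|X[k]|², so Σ|X[k]|² = N·Σ|x[n]|² = 4·11.0000

Σ|X[k]|² = N·Σ|x[n]|² = 4·11.0000 = 44.0000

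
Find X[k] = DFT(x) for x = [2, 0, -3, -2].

X[k] = Σ(n=0 to 3) x[n] · ω_4^(nk)
where ω_4 = e^(-2πi/4)

Computing each X[k]:
X[0] = -3
X[1] = 5-2i
X[2] = 1
X[3] = 5+2i

X = [-3, 5-2i, 1, 5+2i]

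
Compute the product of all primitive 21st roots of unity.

The primitive 21st roots of unity are ω_21^k for k coprime to 21: k ∈ {1, 2, 4, 5, 8, 10, 11, 13, 16, 17, 19, 20}
Their product equals the constant term of the cyclotomic polynomial Φ_21(x) up to sign.
For n ≥ 3, the product of all primitive nth roots of unity is 1. (For n=1 it is 1; for n=2 it is -1.)

1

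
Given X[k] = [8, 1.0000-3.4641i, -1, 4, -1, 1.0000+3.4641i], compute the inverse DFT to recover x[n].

x[n] = (1/6) Σ(k=0 to 5) X[k] · e^(2πikn/6)

Computing each x[n]:
x[0] = 2
x[1] = 2
x[2] = 3
x[3] = 0
x[4] = 1
x[5] = 0

x = [2, 2, 3, 0, 1, 0]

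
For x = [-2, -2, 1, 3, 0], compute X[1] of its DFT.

X[1] = Σ(n=0 to 4) x[n] · ω_5^(1n) where ω_5 = e^(-2πi/5)
= (-2)·ω_5^0 + (-2)·ω_5^1 + (1)·ω_5^2 + (3)·ω_5^3 + (0)·ω_5^4

X[1] = -5.8541+3.0777i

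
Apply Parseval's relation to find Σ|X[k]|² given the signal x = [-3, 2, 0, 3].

Parseval: Σ|x[n]|² = (1/N)Σ|X[k]|², so Σ|X[k]|² = N·Σ|x[n]|² = 4·22.0000

Σ|X[k]|² = N·Σ|x[n]|² = 4·22.0000 = 88.0000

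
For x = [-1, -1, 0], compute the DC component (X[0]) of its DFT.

X[0] = Σ(n=0 to 2) x[n] · ω_3^0 = Σ x[n]
= (-1) + (-1) + (0)

X[0] = -2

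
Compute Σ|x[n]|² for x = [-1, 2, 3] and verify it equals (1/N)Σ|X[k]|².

Time domain:
Σ|x[n]|² = |-1|² + |2|² + |3|² = 14.0000

Frequency domain:
(1/3)Σ|X[k]|² = (1/3)(|4|² + |-3.5000+0.8660i|² + |-3.5000-0.8660i|²) = (1/3)·42.0000 = 14.0000

Both sides agree, confirming Parseval's theorem.

Σ|x[n]|² = (1/N)Σ|X[k]|² = 14.0000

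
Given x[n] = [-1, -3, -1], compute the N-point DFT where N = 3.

X[k] = Σ(n=0 to 2) x[n] · ω_3^(nk)
where ω_3 = e^(-2πi/3)

Computing each X[k]:
X[0] = -5
X[1] = 1.0000+1.7321i
X[2] = 1.0000-1.7321i

X = [-5, 1.0000+1.7321i, 1.0000-1.7321i]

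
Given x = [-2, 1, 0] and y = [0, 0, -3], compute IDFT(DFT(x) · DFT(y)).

(x ⊛ y)[n] = Σ(m=0 to 2) x[m] · y[(n-m) mod 3]

Computing each output sample:
(x ⊛ y)[0] = -3
(x ⊛ y)[1] = 0
(x ⊛ y)[2] = 6

x ⊛ y = [-3, 0, 6]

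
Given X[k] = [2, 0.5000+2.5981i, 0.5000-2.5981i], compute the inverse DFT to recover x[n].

x[n] = (1/3) Σ(k=0 to 2) X[k] · e^(2πikn/3)

Computing each x[n]:
x[0] = 1
x[1] = -1
x[2] = 2

x = [1, -1, 2]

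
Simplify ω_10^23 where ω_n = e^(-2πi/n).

Since ω_10^10 = 1, powers reduce modulo 10.
23 mod 10 = 3
So ω_10^23 = ω_10^3 = e^(-2πi·3/10)

ω_10^23 = ω_10^3 = -0.3090-0.9511i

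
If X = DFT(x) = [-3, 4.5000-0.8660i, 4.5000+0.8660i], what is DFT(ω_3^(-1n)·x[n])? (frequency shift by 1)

Modulation property: DFT(ω_3^(-1n)·x[n]) = X[(k-1) mod 3], so circularly shift X by 1 positions.

X[k-1] = [4.5000+0.8660i, -3, 4.5000-0.8660i]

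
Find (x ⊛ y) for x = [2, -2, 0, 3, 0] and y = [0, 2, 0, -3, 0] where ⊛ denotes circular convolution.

(x ⊛ y)[n] = Σ(m=0 to 4) x[m] · y[(n-m) mod 5]

Computing each output sample:
(x ⊛ y)[0] = 0
(x ⊛ y)[1] = -5
(x ⊛ y)[2] = -4
(x ⊛ y)[3] = -6
(x ⊛ y)[4] = 12

x ⊛ y = [0, -5, -4, -6, 12]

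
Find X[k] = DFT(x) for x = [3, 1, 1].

X[k] = Σ(n=0 to 2) x[n] · ω_3^(nk)
where ω_3 = e^(-2πi/3)

Computing each X[k]:
X[0] = 5
X[1] = 2
X[2] = 2

X = [5, 2, 2]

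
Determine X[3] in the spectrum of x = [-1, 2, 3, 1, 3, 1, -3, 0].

X[3] = Σ(n=0 to 7) x[n] · ω_8^(3n) where ω_8 = e^(-2πi/8)
= (-1)·ω_8^0 + (2)·ω_8^3 + (3)·ω_8^6 + (1)·ω_8^9 + (3)·ω_8^12 + (1)·ω_8^15 + (-3)·ω_8^18 + (0)·ω_8^21

X[3] = -4.0000+4.5858i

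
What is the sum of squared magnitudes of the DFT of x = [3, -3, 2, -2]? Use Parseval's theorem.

Parseval: Σ|x[n]|² = (1/N)Σ|X[k]|², so Σ|X[k]|² = N·Σ|x[n]|² = 4·26.0000

Σ|X[k]|² = N·Σ|x[n]|² = 4·26.0000 = 104.0000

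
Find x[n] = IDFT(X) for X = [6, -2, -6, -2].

x[n] = (1/4) Σ(k=0 to 3) X[k] · e^(2πikn/4)

Computing each x[n]:
x[0] = -1
x[1] = 3
x[2] = 1
x[3] = 3

x = [-1, 3, 1, 3]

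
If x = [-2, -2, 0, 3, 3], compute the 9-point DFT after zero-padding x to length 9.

Original 5-point DFT: [2, -4.1180+6.5186i, -1.8820+0.0858i, -1.8820-0.0858i, -4.1180-6.5186i]
Zero-padded 9-point DFT provides frequency interpolation.

DFT_9([x, 0, ...]) = [2, -7.8512-2.3386i, -1.5492+6.4961i, 0.5000-0.8660i, -1.0997+1.0404i, -1.0997-1.0404i, 0.5000+0.8660i, -1.5492-6.4961i, -7.8512+2.3386i]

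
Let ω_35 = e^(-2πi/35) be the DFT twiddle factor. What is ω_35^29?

ω_35^29 = e^(-2πi·29/35)
= cos(-2π·29/35) + i·sin(-2π·29/35)
= cos(-58π/35) + i·sin(-58π/35)

ω_35^29 = cos(-58π/35) + i·sin(-58π/35) = 0.4739+0.8806i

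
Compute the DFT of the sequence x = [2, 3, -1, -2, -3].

X[k] = Σ(n=0 to 4) x[n] · ω_5^(nk)
where ω_5 = e^(-2πi/5)

Computing each X[k]:
X[0] = -1
X[1] = 4.4271-6.2941i
X[2] = 1.0729-2.5757i
X[3] = 1.0729+2.5757i
X[4] = 4.4271+6.2941i

X = [-1, 4.4271-6.2941i, 1.0729-2.5757i, 1.0729+2.5757i, 4.4271+6.2941i]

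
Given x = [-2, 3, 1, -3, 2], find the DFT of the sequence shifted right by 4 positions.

Time shift by 4: X_shifted[k] = ω_5^(4k) · X[k]
Shifted x = [3, 1, -3, 2, -2]

DFT(x[n-4]) = [1, 3.5000+0.0858i, 3.5000-6.5186i, 3.5000+6.5186i, 3.5000-0.0858i]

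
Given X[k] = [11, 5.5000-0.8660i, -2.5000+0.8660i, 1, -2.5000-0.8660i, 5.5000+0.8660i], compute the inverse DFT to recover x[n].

x[n] = (1/6) Σ(k=0 to 5) X[k] · e^(2πikn/6)

Computing each x[n]:
x[0] = 3
x[1] = 3
x[2] = 2
x[3] = -1
x[4] = 1
x[5] = 3

x = [3, 3, 2, -1, 1, 3]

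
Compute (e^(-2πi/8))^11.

Since ω_8^8 = 1, powers reduce modulo 8.
11 mod 8 = 3
So ω_8^11 = ω_8^3 = e^(-2πi·3/8)

ω_8^11 = ω_8^3 = -0.7071-0.7071i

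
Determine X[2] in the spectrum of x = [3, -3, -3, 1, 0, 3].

X[2] = Σ(n=0 to 5) x[n] · ω_6^(2n) where ω_6 = e^(-2πi/6)
= (3)·ω_6^0 + (-3)·ω_6^2 + (-3)·ω_6^4 + (1)·ω_6^6 + (0)·ω_6^8 + (3)·ω_6^10

X[2] = 5.5000+2.5981i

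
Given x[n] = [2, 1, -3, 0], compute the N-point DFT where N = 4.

X[k] = Σ(n=0 to 3) x[n] · ω_4^(nk)
where ω_4 = e^(-2πi/4)

Computing each X[k]:
X[0] = 0
X[1] = 5-1i
X[2] = -2
X[3] = 5+1i

X = [0, 5-1i, -2, 5+1i]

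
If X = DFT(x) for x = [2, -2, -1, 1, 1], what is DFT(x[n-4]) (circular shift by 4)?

Time shift by 4: X_shifted[k] = ω_5^(4k) · X[k]
Shifted x = [-2, -1, 1, 1, 2]

DFT(x[n-4]) = [1, -3.3090+2.8532i, -2.1910+1.7634i, -2.1910-1.7634i, -3.3090-2.8532i]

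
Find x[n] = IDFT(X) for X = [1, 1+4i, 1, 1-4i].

x[n] = (1/4) Σ(k=0 to 3) X[k] · e^(2πikn/4)

Computing each x[n]:
x[0] = 1
x[1] = -2
x[2] = 0
x[3] = 2

x = [1, -2, 0, 2]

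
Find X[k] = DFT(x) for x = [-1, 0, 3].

X[k] = Σ(n=0 to 2) x[n] · ω_3^(nk)
where ω_3 = e^(-2πi/3)

Computing each X[k]:
X[0] = 2
X[1] = -2.5000+2.5981i
X[2] = -2.5000-2.5981i

X = [2, -2.5000+2.5981i, -2.5000-2.5981i]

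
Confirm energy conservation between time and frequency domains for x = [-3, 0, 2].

Time domain:
Σ|x[n]|² = |-3|² + |0|² + |2|² = 13.0000

Frequency domain:
(1/3)Σ|X[k]|² = (1/3)(|-1|² + |-4.0000+1.7321i|² + |-4.0000-1.7321i|²) = (1/3)·39.0000 = 13.0000

Both sides agree, confirming Parseval's theorem.

Σ|x[n]|² = (1/N)Σ|X[k]|² = 13.0000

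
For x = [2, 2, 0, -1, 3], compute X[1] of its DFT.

X[1] = Σ(n=0 to 4) x[n] · ω_5^(1n) where ω_5 = e^(-2πi/5)
= (2)·ω_5^0 + (2)·ω_5^1 + (0)·ω_5^2 + (-1)·ω_5^3 + (3)·ω_5^4

X[1] = 4.3541+0.3633i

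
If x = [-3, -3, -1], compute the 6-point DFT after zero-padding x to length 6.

Original 3-point DFT: [-7, -1.0000+1.7321i, -1.0000-1.7321i]
Zero-padded 6-point DFT provides frequency interpolation.

DFT_6([x, 0, ...]) = [-7, -4.0000+3.4641i, -1.0000+1.7321i, -1, -1.0000-1.7321i, -4.0000-3.4641i]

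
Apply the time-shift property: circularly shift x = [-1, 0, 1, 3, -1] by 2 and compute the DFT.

Time shift by 2: X_shifted[k] = ω_5^(2k) · X[k]
Shifted x = [3, -1, -1, 0, 1]

DFT(x[n-2]) = [2, 3.8090+2.4899i, 2.6910+0.2245i, 2.6910-0.2245i, 3.8090-2.4899i]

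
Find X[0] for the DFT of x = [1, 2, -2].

X[0] = Σ(n=0 to 2) x[n] · ω_3^0 = Σ x[n]
= (1) + (2) + (-2)

X[0] = 1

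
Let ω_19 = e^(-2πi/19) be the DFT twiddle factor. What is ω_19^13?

ω_19^13 = e^(-2πi·13/19)
= cos(-2π·13/19) + i·sin(-2π·13/19)
= cos(-26π/19) + i·sin(-26π/19)

ω_19^13 = cos(-26π/19) + i·sin(-26π/19) = -0.4017+0.9158i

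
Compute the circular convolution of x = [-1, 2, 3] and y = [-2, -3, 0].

(x ⊛ y)[n] = Σ(m=0 to 2) x[m] · y[(n-m) mod 3]

Computing each output sample:
(x ⊛ y)[0] = -7
(x ⊛ y)[1] = -1
(x ⊛ y)[2] = -12

x ⊛ y = [-7, -1, -12]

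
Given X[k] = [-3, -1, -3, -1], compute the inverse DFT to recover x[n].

x[n] = (1/4) Σ(k=0 to 3) X[k] · e^(2πikn/4)

Computing each x[n]:
x[0] = -2
x[1] = 0
x[2] = -1
x[3] = 0

x = [-2, 0, -1, 0]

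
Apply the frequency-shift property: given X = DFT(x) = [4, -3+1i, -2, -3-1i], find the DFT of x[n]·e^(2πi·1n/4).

Modulation property: DFT(ω_4^(-1n)·x[n]) = X[(k-1) mod 4], so circularly shift X by 1 positions.

X[k-1] = [-3-1i, 4, -3+1i, -2]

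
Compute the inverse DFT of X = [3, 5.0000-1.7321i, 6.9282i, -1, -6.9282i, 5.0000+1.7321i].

x[n] = (1/6) Σ(k=0 to 5) X[k] · e^(2πikn/6)

Computing each x[n]:
x[0] = 2
x[1] = 0
x[2] = 2
x[3] = -1
x[4] = -3
x[5] = 3

x = [2, 0, 2, -1, -3, 3]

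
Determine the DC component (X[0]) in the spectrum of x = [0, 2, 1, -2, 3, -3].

X[0] = Σ(n=0 to 5) x[n] · ω_6^0 = Σ x[n]
= (0) + (2) + (1) + (-2) + (3) + (-3)

X[0] = 1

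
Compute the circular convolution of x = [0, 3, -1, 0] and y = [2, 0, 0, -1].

(x ⊛ y)[n] = Σ(m=0 to 3) x[m] · y[(n-m) mod 4]

Computing each output sample:
(x ⊛ y)[0] = -3
(x ⊛ y)[1] = 7
(x ⊛ y)[2] = -2
(x ⊛ y)[3] = 0

x ⊛ y = [-3, 7, -2, 0]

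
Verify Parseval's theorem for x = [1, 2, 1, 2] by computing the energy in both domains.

Time domain:
Σ|x[n]|² = |1|² + |2|² + |1|² + |2|² = 10.0000

Frequency domain:
(1/4)Σ|X[k]|² = (1/4)(|6|² + |0|² + |-2|² + |0|²) = (1/4)·40.0000 = 10.0000

Both sides agree, confirming Parseval's theorem.

Σ|x[n]|² = (1/N)Σ|X[k]|² = 10.0000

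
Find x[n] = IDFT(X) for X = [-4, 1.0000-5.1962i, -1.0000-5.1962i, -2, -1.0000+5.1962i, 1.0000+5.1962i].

x[n] = (1/6) Σ(k=0 to 5) X[k] · e^(2πikn/6)

Computing each x[n]:
x[0] = -1
x[1] = 3
x[2] = -1
x[3] = -1
x[4] = -1
x[5] = -3

x = [-1, 3, -1, -1, -1, -3]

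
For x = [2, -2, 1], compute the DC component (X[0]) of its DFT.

X[0] = Σ(n=0 to 2) x[n] · ω_3^0 = Σ x[n]
= (2) + (-2) + (1)

X[0] = 1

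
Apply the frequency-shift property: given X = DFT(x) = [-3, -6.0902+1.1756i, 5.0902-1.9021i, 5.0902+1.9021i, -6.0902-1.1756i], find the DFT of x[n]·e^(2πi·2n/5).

Modulation property: DFT(ω_5^(-2n)·x[n]) = X[(k-2) mod 5], so circularly shift X by 2 positions.

X[k-2] = [5.0902+1.9021i, -6.0902-1.1756i, -3, -6.0902+1.1756i, 5.0902-1.9021i]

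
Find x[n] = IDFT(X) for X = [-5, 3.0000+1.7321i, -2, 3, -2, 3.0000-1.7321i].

x[n] = (1/6) Σ(k=0 to 5) X[k] · e^(2πikn/6)

Computing each x[n]:
x[0] = 0
x[1] = -1
x[2] = -1
x[3] = -3
x[4] = 0
x[5] = 0

x = [0, -1, -1, -3, 0, 0]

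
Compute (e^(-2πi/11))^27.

Since ω_11^11 = 1, powers reduce modulo 11.
27 mod 11 = 5
So ω_11^27 = ω_11^5 = e^(-2πi·5/11)

ω_11^27 = ω_11^5 = -0.9595-0.2817i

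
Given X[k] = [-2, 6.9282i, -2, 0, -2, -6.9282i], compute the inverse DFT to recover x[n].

x[n] = (1/6) Σ(k=0 to 5) X[k] · e^(2πikn/6)

Computing each x[n]:
x[0] = -1
x[1] = -2
x[2] = -2
x[3] = -1
x[4] = 2
x[5] = 2

x = [-1, -2, -2, -1, 2, 2]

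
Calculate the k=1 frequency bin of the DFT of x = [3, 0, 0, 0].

X[1] = Σ(n=0 to 3) x[n] · ω_4^(1n) where ω_4 = e^(-2πi/4)
= (3)·ω_4^0 + (0)·ω_4^1 + (0)·ω_4^2 + (0)·ω_4^3

X[1] = 3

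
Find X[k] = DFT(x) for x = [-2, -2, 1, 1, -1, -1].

X[k] = Σ(n=0 to 5) x[n] · ω_6^(nk)
where ω_6 = e^(-2πi/6)

Computing each X[k]:
X[0] = -4
X[1] = -4.5000-0.8660i
X[2] = 0.5000+2.5981i
X[3] = 0
X[4] = 0.5000-2.5981i
X[5] = -4.5000+0.8660i

X = [-4, -4.5000-0.8660i, 0.5000+2.5981i, 0, 0.5000-2.5981i, -4.5000+0.8660i]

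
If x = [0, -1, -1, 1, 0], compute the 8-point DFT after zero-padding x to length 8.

Original 5-point DFT: [-1, -0.3090+2.1266i, 0.8090-1.3143i, 0.8090+1.3143i, -0.3090-2.1266i]
Zero-padded 8-point DFT provides frequency interpolation.

DFT_8([x, 0, ...]) = [-1, -1.4142+1.0000i, 1+2i, 1.4142-1.0000i, -1, 1.4142+1.0000i, 1-2i, -1.4142-1.0000i]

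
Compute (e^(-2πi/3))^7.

Since ω_3^3 = 1, powers reduce modulo 3.
7 mod 3 = 1
So ω_3^7 = ω_3^1 = e^(-2πi·1/3)

ω_3^7 = ω_3^1 = -0.5000-0.8660i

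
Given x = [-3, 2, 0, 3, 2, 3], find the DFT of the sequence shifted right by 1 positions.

Time shift by 1: X_shifted[k] = ω_6^(1k) · X[k]
Shifted x = [3, -3, 2, 0, 3, 2]

DFT(x[n-1]) = [7, 5.1962i, 1.0000+3.4641i, 9, 1.0000-3.4641i, -5.1962i]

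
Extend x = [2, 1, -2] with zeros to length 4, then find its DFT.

Original 3-point DFT: [1, 2.5000-2.5981i, 2.5000+2.5981i]
Zero-padded 4-point DFT provides frequency interpolation.

DFT_4([x, 0, ...]) = [1, 4-1i, -1, 4+1i]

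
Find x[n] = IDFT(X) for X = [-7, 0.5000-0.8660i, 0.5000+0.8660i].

x[n] = (1/3) Σ(k=0 to 2) X[k] · e^(2πikn/3)

Computing each x[n]:
x[0] = -2
x[1] = -2
x[2] = -3

x = [-2, -2, -3]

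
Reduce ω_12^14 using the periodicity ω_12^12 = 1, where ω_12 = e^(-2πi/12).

Since ω_12^12 = 1, powers reduce modulo 12.
14 mod 12 = 2
So ω_12^14 = ω_12^2 = e^(-2πi·2/12)

ω_12^14 = ω_12^2 = 0.5000-0.8660i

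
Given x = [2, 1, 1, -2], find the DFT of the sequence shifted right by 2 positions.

Time shift by 2: X_shifted[k] = ω_4^(2k) · X[k]
Shifted x = [1, -2, 2, 1]

DFT(x[n-2]) = [2, -1+3i, 4, -1-3i]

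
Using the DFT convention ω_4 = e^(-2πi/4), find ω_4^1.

ω_4^1 = e^(-2πi·1/4)
= cos(-2π·1/4) + i·sin(-2π·1/4)
= cos(-2π/4) + i·sin(-2π/4)

ω_4^1 = cos(-2π/4) + i·sin(-2π/4) = -1i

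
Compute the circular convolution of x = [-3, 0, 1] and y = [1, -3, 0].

(x ⊛ y)[n] = Σ(m=0 to 2) x[m] · y[(n-m) mod 3]

Computing each output sample:
(x ⊛ y)[0] = -6
(x ⊛ y)[1] = 9
(x ⊛ y)[2] = 1

x ⊛ y = [-6, 9, 1]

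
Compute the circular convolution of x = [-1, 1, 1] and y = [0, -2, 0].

(x ⊛ y)[n] = Σ(m=0 to 2) x[m] · y[(n-m) mod 3]

Computing each output sample:
(x ⊛ y)[0] = -2
(x ⊛ y)[1] = 2
(x ⊛ y)[2] = -2

x ⊛ y = [-2, 2, -2]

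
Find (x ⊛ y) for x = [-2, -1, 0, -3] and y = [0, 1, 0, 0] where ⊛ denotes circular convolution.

(x ⊛ y)[n] = Σ(m=0 to 3) x[m] · y[(n-m) mod 4]

Computing each output sample:
(x ⊛ y)[0] = -3
(x ⊛ y)[1] = -2
(x ⊛ y)[2] = -1
(x ⊛ y)[3] = 0

x ⊛ y = [-3, -2, -1, 0]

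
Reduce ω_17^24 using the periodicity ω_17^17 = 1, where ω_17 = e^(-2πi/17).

Since ω_17^17 = 1, powers reduce modulo 17.
24 mod 17 = 7
So ω_17^24 = ω_17^7 = e^(-2πi·7/17)

ω_17^24 = ω_17^7 = -0.8502-0.5264i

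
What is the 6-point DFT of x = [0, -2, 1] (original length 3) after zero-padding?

Original 3-point DFT: [-1, 0.5000+2.5981i, 0.5000-2.5981i]
Zero-padded 6-point DFT provides frequency interpolation.

DFT_6([x, 0, ...]) = [-1, -1.5000+0.8660i, 0.5000+2.5981i, 3, 0.5000-2.5981i, -1.5000-0.8660i]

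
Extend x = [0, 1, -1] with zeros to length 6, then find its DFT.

Original 3-point DFT: [0, -1.7321i, 1.7321i]
Zero-padded 6-point DFT provides frequency interpolation.

DFT_6([x, 0, ...]) = [0, 1, -1.7321i, -2, 1.7321i, 1]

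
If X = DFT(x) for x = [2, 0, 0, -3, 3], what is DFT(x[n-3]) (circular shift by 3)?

Time shift by 3: X_shifted[k] = ω_5^(3k) · X[k]
Shifted x = [0, -3, 3, 2, 0]

DFT(x[n-3]) = [2, -4.9721+2.2654i, 3.9721+2.7144i, 3.9721-2.7144i, -4.9721-2.2654i]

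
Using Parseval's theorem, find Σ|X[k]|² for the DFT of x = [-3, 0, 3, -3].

Parseval: Σ|x[n]|² = (1/N)Σ|X[k]|², so Σ|X[k]|² = N·Σ|x[n]|² = 4·27.0000

Σ|X[k]|² = N·Σ|x[n]|² = 4·27.0000 = 108.0000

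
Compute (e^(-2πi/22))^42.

Since ω_22^22 = 1, powers reduce modulo 22.
42 mod 22 = 20
So ω_22^42 = ω_22^20 = e^(-2πi·20/22)

ω_22^42 = ω_22^20 = 0.8413+0.5406i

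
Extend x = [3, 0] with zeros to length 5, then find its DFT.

Original 2-point DFT: [3, 3]
Zero-padded 5-point DFT provides frequency interpolation.

DFT_5([x, 0, ...]) = [3, 3, 3, 3, 3]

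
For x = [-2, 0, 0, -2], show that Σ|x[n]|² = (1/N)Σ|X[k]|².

Time domain:
Σ|x[n]|² = |-2|² + |0|² + |0|² + |-2|² = 8.0000

Frequency domain:
(1/4)Σ|X[k]|² = (1/4)(|-4|² + |-2-2i|² + |0|² + |-2+2i|²) = (1/4)·32.0000 = 8.0000

Both sides agree, confirming Parseval's theorem.

Σ|x[n]|² = (1/N)Σ|X[k]|² = 8.0000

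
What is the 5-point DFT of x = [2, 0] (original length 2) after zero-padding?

Original 2-point DFT: [2, 2]
Zero-padded 5-point DFT provides frequency interpolation.

DFT_5([x, 0, ...]) = [2, 2, 2, 2, 2]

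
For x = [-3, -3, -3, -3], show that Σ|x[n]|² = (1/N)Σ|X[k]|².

Time domain:
Σ|x[n]|² = |-3|² + |-3|² + |-3|² + |-3|² = 36.0000

Frequency domain:
(1/4)Σ|X[k]|² = (1/4)(|-12|² + |0|² + |0|² + |0|²) = (1/4)·144.0000 = 36.0000

Both sides agree, confirming Parseval's theorem.

Σ|x[n]|² = (1/N)Σ|X[k]|² = 36.0000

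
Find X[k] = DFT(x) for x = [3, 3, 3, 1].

X[k] = Σ(n=0 to 3) x[n] · ω_4^(nk)
where ω_4 = e^(-2πi/4)

Computing each X[k]:
X[0] = 10
X[1] = -2i
X[2] = 2
X[3] = 2i

X = [10, -2i, 2, 2i]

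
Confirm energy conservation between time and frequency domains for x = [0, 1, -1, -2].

Time domain:
Σ|x[n]|² = |0|² + |1|² + |-1|² + |-2|² = 6.0000

Frequency domain:
(1/4)Σ|X[k]|² = (1/4)(|-2|² + |1-3i|² + |0|² + |1+3i|²) = (1/4)·24.0000 = 6.0000

Both sides agree, confirming Parseval's theorem.

Σ|x[n]|² = (1/N)Σ|X[k]|² = 6.0000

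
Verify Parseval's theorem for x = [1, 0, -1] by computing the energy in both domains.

Time domain:
Σ|x[n]|² = |1|² + |0|² + |-1|² = 2.0000

Frequency domain:
(1/3)Σ|X[k]|² = (1/3)(|0|² + |1.5000-0.8660i|² + |1.5000+0.8660i|²) = (1/3)·6.0000 = 2.0000

Both sides agree, confirming Parseval's theorem.

Σ|x[n]|² = (1/N)Σ|X[k]|² = 2.0000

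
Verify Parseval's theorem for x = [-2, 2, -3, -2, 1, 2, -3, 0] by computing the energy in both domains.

Time domain:
Σ|x[n]|² = |-2|² + |2|² + |-3|² + |-2|² + |1|² + |2|² + |-3|² + |0|² = 35.0000

Frequency domain:
(1/8)Σ|X[k]|² = (1/8)(|-5|² + |-1.5858+1.4142i|² + |5-6i|² + |-4.4142+1.4142i|² + |-9|² + |-4.4142-1.4142i|² + |5+6i|² + |-1.5858-1.4142i|²) = (1/8)·280.0000 = 35.0000

Both sides agree, confirming Parseval's theorem.

Σ|x[n]|² = (1/N)Σ|X[k]|² = 35.0000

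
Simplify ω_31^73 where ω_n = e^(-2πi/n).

Since ω_31^31 = 1, powers reduce modulo 31.
73 mod 31 = 11
So ω_31^73 = ω_31^11 = e^(-2πi·11/31)

ω_31^73 = ω_31^11 = -0.6121-0.7908i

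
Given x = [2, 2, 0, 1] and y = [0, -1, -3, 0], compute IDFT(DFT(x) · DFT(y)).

(x ⊛ y)[n] = Σ(m=0 to 3) x[m] · y[(n-m) mod 4]

Computing each output sample:
(x ⊛ y)[0] = -1
(x ⊛ y)[1] = -5
(x ⊛ y)[2] = -8
(x ⊛ y)[3] = -6

x ⊛ y = [-1, -5, -8, -6]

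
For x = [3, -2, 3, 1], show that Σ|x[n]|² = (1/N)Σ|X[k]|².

Time domain:
Σ|x[n]|² = |3|² + |-2|² + |3|² + |1|² = 23.0000

Frequency domain:
(1/4)Σ|X[k]|² = (1/4)(|5|² + |3i|² + |7|² + |-3i|²) = (1/4)·92.0000 = 23.0000

Both sides agree, confirming Parseval's theorem.

Σ|x[n]|² = (1/N)Σ|X[k]|² = 23.0000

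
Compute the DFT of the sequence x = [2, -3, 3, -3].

X[k] = Σ(n=0 to 3) x[n] · ω_4^(nk)
where ω_4 = e^(-2πi/4)

Computing each X[k]:
X[0] = -1
X[1] = -1
X[2] = 11
X[3] = -1

X = [-1, -1, 11, -1]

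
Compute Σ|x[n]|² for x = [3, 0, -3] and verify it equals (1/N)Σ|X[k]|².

Time domain:
Σ|x[n]|² = |3|² + |0|² + |-3|² = 18.0000

Frequency domain:
(1/3)Σ|X[k]|² = (1/3)(|0|² + |4.5000-2.5981i|² + |4.5000+2.5981i|²) = (1/3)·54.0000 = 18.0000

Both sides agree, confirming Parseval's theorem.

Σ|x[n]|² = (1/N)Σ|X[k]|² = 18.0000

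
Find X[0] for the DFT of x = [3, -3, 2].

X[0] = Σ(n=0 to 2) x[n] · ω_3^0 = Σ x[n]
= (3) + (-3) + (2)

X[0] = 2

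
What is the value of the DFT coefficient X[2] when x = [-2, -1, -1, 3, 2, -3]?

X[2] = Σ(n=0 to 5) x[n] · ω_6^(2n) where ω_6 = e^(-2πi/6)
= (-2)·ω_6^0 + (-1)·ω_6^2 + (-1)·ω_6^4 + (3)·ω_6^6 + (2)·ω_6^8 + (-3)·ω_6^10

X[2] = 2.5000-4.3301i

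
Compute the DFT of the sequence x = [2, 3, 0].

X[k] = Σ(n=0 to 2) x[n] · ω_3^(nk)
where ω_3 = e^(-2πi/3)

Computing each X[k]:
X[0] = 5
X[1] = 0.5000-2.5981i
X[2] = 0.5000+2.5981i

X = [5, 0.5000-2.5981i, 0.5000+2.5981i]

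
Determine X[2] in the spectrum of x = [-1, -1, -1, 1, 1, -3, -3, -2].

X[2] = Σ(n=0 to 7) x[n] · ω_8^(2n) where ω_8 = e^(-2πi/8)
= (-1)·ω_8^0 + (-1)·ω_8^2 + (-1)·ω_8^4 + (1)·ω_8^6 + (1)·ω_8^8 + (-3)·ω_8^10 + (-3)·ω_8^12 + (-2)·ω_8^14

X[2] = 4+3i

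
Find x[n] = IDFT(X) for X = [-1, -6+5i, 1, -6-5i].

x[n] = (1/4) Σ(k=0 to 3) X[k] · e^(2πikn/4)

Computing each x[n]:
x[0] = -3
x[1] = -3
x[2] = 3
x[3] = 2

x = [-3, -3, 3, 2]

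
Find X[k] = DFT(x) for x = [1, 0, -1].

X[k] = Σ(n=0 to 2) x[n] · ω_3^(nk)
where ω_3 = e^(-2πi/3)

Computing each X[k]:
X[0] = 0
X[1] = 1.5000-0.8660i
X[2] = 1.5000+0.8660i

X = [0, 1.5000-0.8660i, 1.5000+0.8660i]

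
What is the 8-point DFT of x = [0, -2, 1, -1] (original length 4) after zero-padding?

Original 4-point DFT: [-2, -1+1i, 4, -1-1i]
Zero-padded 8-point DFT provides frequency interpolation.

DFT_8([x, 0, ...]) = [-2, -0.7071+1.1213i, -1+1i, 0.7071+3.1213i, 4, 0.7071-3.1213i, -1-1i, -0.7071-1.1213i]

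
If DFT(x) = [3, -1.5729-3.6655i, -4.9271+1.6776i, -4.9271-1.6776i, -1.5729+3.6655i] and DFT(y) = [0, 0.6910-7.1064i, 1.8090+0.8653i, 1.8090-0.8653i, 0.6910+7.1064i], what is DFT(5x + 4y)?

By linearity: DFT(5x + 4y) = 5·DFT(x) + 4·DFT(y)
= 5·[3, -1.5729-3.6655i, -4.9271+1.6776i, -4.9271-1.6776i, -1.5729+3.6655i] + 4·[0, 0.6910-7.1064i, 1.8090+0.8653i, 1.8090-0.8653i, 0.6910+7.1064i]

Computing element-wise:
Z[0] = 5·(3) + 4·(0) = 15
Z[1] = 5·(-1.5729-3.6655i) + 4·(0.6910-7.1064i) = -5.1005-46.7531i
Z[2] = 5·(-4.9271+1.6776i) + 4·(1.8090+0.8653i) = -17.3995+11.8492i
Z[3] = 5·(-4.9271-1.6776i) + 4·(1.8090-0.8653i) = -17.3995-11.8492i
Z[4] = 5·(-1.5729+3.6655i) + 4·(0.6910+7.1064i) = -5.1005+46.7531i

DFT(5x + 4y) = 5·X + 4·Y = [15, -5.1005-46.7531i, -17.3995+11.8492i, -17.3995-11.8492i, -5.1005+46.7531i]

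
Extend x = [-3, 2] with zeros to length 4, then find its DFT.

Original 2-point DFT: [-1, -5]
Zero-padded 4-point DFT provides frequency interpolation.

DFT_4([x, 0, ...]) = [-1, -3-2i, -5, -3+2i]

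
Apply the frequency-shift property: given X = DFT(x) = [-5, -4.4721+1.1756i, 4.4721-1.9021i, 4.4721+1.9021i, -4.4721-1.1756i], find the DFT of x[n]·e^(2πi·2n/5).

Modulation property: DFT(ω_5^(-2n)·x[n]) = X[(k-2) mod 5], so circularly shift X by 2 positions.

X[k-2] = [4.4721+1.9021i, -4.4721-1.1756i, -5, -4.4721+1.1756i, 4.4721-1.9021i]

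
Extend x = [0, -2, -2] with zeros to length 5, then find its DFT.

Original 3-point DFT: [-4, 2, 2]
Zero-padded 5-point DFT provides frequency interpolation.

DFT_5([x, 0, ...]) = [-4, 1.0000+3.0777i, 1.0000-0.7265i, 1.0000+0.7265i, 1.0000-3.0777i]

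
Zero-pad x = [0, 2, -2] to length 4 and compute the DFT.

Original 3-point DFT: [0, -3.4641i, 3.4641i]
Zero-padded 4-point DFT provides frequency interpolation.

DFT_4([x, 0, ...]) = [0, 2-2i, -4, 2+2i]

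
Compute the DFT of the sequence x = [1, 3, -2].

X[k] = Σ(n=0 to 2) x[n] · ω_3^(nk)
where ω_3 = e^(-2πi/3)

Computing each X[k]:
X[0] = 2
X[1] = 0.5000-4.3301i
X[2] = 0.5000+4.3301i

X = [2, 0.5000-4.3301i, 0.5000+4.3301i]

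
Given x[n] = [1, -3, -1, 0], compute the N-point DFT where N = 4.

X[k] = Σ(n=0 to 3) x[n] · ω_4^(nk)
where ω_4 = e^(-2πi/4)

Computing each X[k]:
X[0] = -3
X[1] = 2+3i
X[2] = 3
X[3] = 2-3i

X = [-3, 2+3i, 3, 2-3i]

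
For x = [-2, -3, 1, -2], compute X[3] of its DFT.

X[3] = Σ(n=0 to 3) x[n] · ω_4^(3n) where ω_4 = e^(-2πi/4)
= (-2)·ω_4^0 + (-3)·ω_4^3 + (1)·ω_4^6 + (-2)·ω_4^9

X[3] = -3-1i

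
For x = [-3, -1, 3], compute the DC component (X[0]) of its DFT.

X[0] = Σ(n=0 to 2) x[n] · ω_3^0 = Σ x[n]
= (-3) + (-1) + (3)

X[0] = -1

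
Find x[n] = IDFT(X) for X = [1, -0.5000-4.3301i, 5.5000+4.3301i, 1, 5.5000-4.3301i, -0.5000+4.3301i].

x[n] = (1/6) Σ(k=0 to 5) X[k] · e^(2πikn/6)

Computing each x[n]:
x[0] = 2
x[1] = -1
x[2] = 2
x[3] = 2
x[4] = -3
x[5] = -1

x = [2, -1, 2, 2, -3, -1]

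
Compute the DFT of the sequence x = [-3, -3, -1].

X[k] = Σ(n=0 to 2) x[n] · ω_3^(nk)
where ω_3 = e^(-2πi/3)

Computing each X[k]:
X[0] = -7
X[1] = -1.0000+1.7321i
X[2] = -1.0000-1.7321i

X = [-7, -1.0000+1.7321i, -1.0000-1.7321i]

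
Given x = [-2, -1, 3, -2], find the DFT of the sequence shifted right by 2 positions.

Time shift by 2: X_shifted[k] = ω_4^(2k) · X[k]
Shifted x = [3, -2, -2, -1]

DFT(x[n-2]) = [-2, 5+1i, 4, 5-1i]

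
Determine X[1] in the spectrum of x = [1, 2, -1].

X[1] = Σ(n=0 to 2) x[n] · ω_3^(1n) where ω_3 = e^(-2πi/3)
= (1)·ω_3^0 + (2)·ω_3^1 + (-1)·ω_3^2

X[1] = 0.5000-2.5981i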